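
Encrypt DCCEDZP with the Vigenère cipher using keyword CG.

FIEKFFR

Repeat the key across the message: CGCGCGC
D(3)+C(2): 5 → F
C(2)+G(6): 8 → I
C(2)+C(2): 4 → E
E(4)+G(6): 10 → K
D(3)+C(2): 5 → F
Z(25)+G(6): 31≡5 → F
P(15)+C(2): 17 → R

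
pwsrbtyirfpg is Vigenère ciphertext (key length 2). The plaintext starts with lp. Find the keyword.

eh

Subtract each crib letter from the matching ciphertext letter (mod 26):
p(15)−l(11)=4 → e
w(22)−p(15)=7 → h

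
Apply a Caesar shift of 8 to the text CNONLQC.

C(2): 2+8=10 → K
N(13): 13+8=21 → V
O(14): 14+8=22 → W
N(13): 13+8=21 → V
L(11): 11+8=19 → T
Q(16): 16+8=24 → Y
C(2): 2+8=10 → K

KVWVTYK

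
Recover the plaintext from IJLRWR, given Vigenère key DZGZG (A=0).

FKFSQO

Repeat the key across the ciphertext: DZGZGD
I(8)−D(3): 5 → F
J(9)−Z(25): -16≡10 → K
L(11)−G(6): 5 → F
R(17)−Z(25): -8≡18 → S
W(22)−G(6): 16 → Q
R(17)−D(3): 14 → O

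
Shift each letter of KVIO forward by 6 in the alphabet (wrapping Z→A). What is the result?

QBOU

K(10): 10+6=16 → Q
V(21): 21+6=27≡1 → B
I(8): 8+6=14 → O
O(14): 14+6=20 → U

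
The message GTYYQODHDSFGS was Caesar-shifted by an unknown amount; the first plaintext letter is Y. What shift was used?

From the crib: G(6)−Y(24)=-18≡8, so the shift is 8.

8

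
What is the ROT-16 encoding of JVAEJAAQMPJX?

J(9): 9+16=25 → Z
V(21): 21+16=37≡11 → L
A(0): 0+16=16 → Q
E(4): 4+16=20 → U
J(9): 9+16=25 → Z
A(0): 0+16=16 → Q
A(0): 0+16=16 → Q
Q(16): 16+16=32≡6 → G
M(12): 12+16=28≡2 → C
P(15): 15+16=31≡5 → F
J(9): 9+16=25 → Z
X(23): 23+16=39≡13 → N

ZLQUZQQGCFZN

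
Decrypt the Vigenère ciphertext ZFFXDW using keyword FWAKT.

Repeat the key across the ciphertext: FWAKTF
Z(25)−F(5): 20 → U
F(5)−W(22): -17≡9 → J
F(5)−A(0): 5 → F
X(23)−K(10): 13 → N
D(3)−T(19): -16≡10 → K
W(22)−F(5): 17 → R

UJFNKR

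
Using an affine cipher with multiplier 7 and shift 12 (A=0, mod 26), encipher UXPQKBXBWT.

WRNUETRTKP

U(20): 7·20+12=152≡22 → W
X(23): 7·23+12=173≡17 → R
P(15): 7·15+12=117≡13 → N
Q(16): 7·16+12=124≡20 → U
K(10): 7·10+12=82≡4 → E
B(1): 7·1+12=19 → T
X(23): 7·23+12=173≡17 → R
B(1): 7·1+12=19 → T
W(22): 7·22+12=166≡10 → K
T(19): 7·19+12=145≡15 → P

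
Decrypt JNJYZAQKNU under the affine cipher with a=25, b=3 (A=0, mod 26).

The inverse of 25 mod 26 is 25, since 25·25=625≡1. Apply D(y)=25·(y−3) mod 26:
J(9): 25·(9−3)=150≡20 → U
N(13): 25·(13−3)=250≡16 → Q
J(9): 25·(9−3)=150≡20 → U
Y(24): 25·(24−3)=525≡5 → F
Z(25): 25·(25−3)=550≡4 → E
A(0): 25·(0−3)=-75≡3 → D
Q(16): 25·(16−3)=325≡13 → N
K(10): 25·(10−3)=175≡19 → T
N(13): 25·(13−3)=250≡16 → Q
U(20): 25·(20−3)=425≡9 → J

UQUFEDNTQJ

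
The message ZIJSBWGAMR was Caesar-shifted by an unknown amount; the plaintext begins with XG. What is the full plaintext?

XGHQZUEYKP

From the crib: Z(25)−X(23)=2, so the shift is 2.
Subtract 2 from each ciphertext letter:
Z(25): 25−2=23 → X
I(8): 8−2=6 → G
J(9): 9−2=7 → H
S(18): 18−2=16 → Q
B(1): 1−2=-1≡25 → Z
W(22): 22−2=20 → U
G(6): 6−2=4 → E
A(0): 0−2=-2≡24 → Y
M(12): 12−2=10 → K
R(17): 17−2=15 → P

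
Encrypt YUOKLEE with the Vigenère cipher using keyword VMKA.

TGYKGQO

Repeat the key across the message: VMKAVMK
Y(24)+V(21): 45≡19 → T
U(20)+M(12): 32≡6 → G
O(14)+K(10): 24 → Y
K(10)+A(0): 10 → K
L(11)+V(21): 32≡6 → G
E(4)+M(12): 16 → Q
E(4)+K(10): 14 → O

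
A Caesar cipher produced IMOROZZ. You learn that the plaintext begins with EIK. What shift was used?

4

From the crib: I(8)−E(4)=4, so the shift is 4.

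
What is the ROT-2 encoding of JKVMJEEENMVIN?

J(9): 9+2=11 → L
K(10): 10+2=12 → M
V(21): 21+2=23 → X
M(12): 12+2=14 → O
J(9): 9+2=11 → L
E(4): 4+2=6 → G
E(4): 4+2=6 → G
E(4): 4+2=6 → G
N(13): 13+2=15 → P
M(12): 12+2=14 → O
V(21): 21+2=23 → X
I(8): 8+2=10 → K
N(13): 13+2=15 → P

LMXOLGGGPOXKP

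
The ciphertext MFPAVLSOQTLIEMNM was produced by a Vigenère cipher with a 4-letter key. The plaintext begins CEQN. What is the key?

Subtract each crib letter from the matching ciphertext letter (mod 26):
M(12)−C(2)=10 → K
F(5)−E(4)=1 → B
P(15)−Q(16)=-1≡25 → Z
A(0)−N(13)=-13≡13 → N

KBZN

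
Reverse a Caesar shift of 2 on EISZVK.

E(4): 4−2=2 → C
I(8): 8−2=6 → G
S(18): 18−2=16 → Q
Z(25): 25−2=23 → X
V(21): 21−2=19 → T
K(10): 10−2=8 → I

CGQXTI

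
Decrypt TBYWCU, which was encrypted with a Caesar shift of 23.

T(19): 19−23=-4≡22 → W
B(1): 1−23=-22≡4 → E
Y(24): 24−23=1 → B
W(22): 22−23=-1≡25 → Z
C(2): 2−23=-21≡5 → F
U(20): 20−23=-3≡23 → X

WEBZFX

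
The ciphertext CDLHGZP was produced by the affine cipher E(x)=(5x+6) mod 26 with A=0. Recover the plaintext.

The inverse of 5 mod 26 is 21, since 5·21=105≡1. Apply D(y)=21·(y−6) mod 26:
C(2): 21·(2−6)=-84≡20 → U
D(3): 21·(3−6)=-63≡15 → P
L(11): 21·(11−6)=105≡1 → B
H(7): 21·(7−6)=21 → V
G(6): 21·(6−6)=0 → A
Z(25): 21·(25−6)=399≡9 → J
P(15): 21·(15−6)=189≡7 → H

UPBVAJH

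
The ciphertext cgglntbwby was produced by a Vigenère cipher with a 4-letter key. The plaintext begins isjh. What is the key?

Subtract each crib letter from the matching ciphertext letter (mod 26):
c(2)−i(8)=-6≡20 → u
g(6)−s(18)=-12≡14 → o
g(6)−j(9)=-3≡23 → x
l(11)−h(7)=4 → e

uoxe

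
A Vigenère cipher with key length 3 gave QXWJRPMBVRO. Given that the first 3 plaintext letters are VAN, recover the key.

Subtract each crib letter from the matching ciphertext letter (mod 26):
Q(16)−V(21)=-5≡21 → V
X(23)−A(0)=23 → X
W(22)−N(13)=9 → J

VXJ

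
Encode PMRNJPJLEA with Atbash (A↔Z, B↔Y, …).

P(15) → K(10)
M(12) → N(13)
R(17) → I(8)
N(13) → M(12)
J(9) → Q(16)
P(15) → K(10)
J(9) → Q(16)
L(11) → O(14)
E(4) → V(21)
A(0) → Z(25)

KNIMQKQOVZ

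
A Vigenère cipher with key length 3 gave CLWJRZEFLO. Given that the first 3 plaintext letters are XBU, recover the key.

Subtract each crib letter from the matching ciphertext letter (mod 26):
C(2)−X(23)=-21≡5 → F
L(11)−B(1)=10 → K
W(22)−U(20)=2 → C

FKC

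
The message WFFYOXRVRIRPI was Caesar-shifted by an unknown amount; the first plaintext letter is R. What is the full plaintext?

RAATJSMQMDMKD

From the crib: W(22)−R(17)=5, so the shift is 5.
Subtract 5 from each ciphertext letter:
W(22): 22−5=17 → R
F(5): 5−5=0 → A
F(5): 5−5=0 → A
Y(24): 24−5=19 → T
O(14): 14−5=9 → J
X(23): 23−5=18 → S
R(17): 17−5=12 → M
V(21): 21−5=16 → Q
R(17): 17−5=12 → M
I(8): 8−5=3 → D
R(17): 17−5=12 → M
P(15): 15−5=10 → K
I(8): 8−5=3 → D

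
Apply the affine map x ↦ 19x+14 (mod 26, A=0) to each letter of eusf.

mesf

e(4): 19·4+14=90≡12 → m
u(20): 19·20+14=394≡4 → e
s(18): 19·18+14=356≡18 → s
f(5): 19·5+14=109≡5 → f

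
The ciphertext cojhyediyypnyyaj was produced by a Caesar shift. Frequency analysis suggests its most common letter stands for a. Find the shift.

The most frequent ciphertext letter is y (appears 5 times).
y is position 24; a is position 0.
Shift = 24.

24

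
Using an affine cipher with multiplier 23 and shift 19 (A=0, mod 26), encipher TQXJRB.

OXCSUQ

T(19): 23·19+19=456≡14 → O
Q(16): 23·16+19=387≡23 → X
X(23): 23·23+19=548≡2 → C
J(9): 23·9+19=226≡18 → S
R(17): 23·17+19=410≡20 → U
B(1): 23·1+19=42≡16 → Q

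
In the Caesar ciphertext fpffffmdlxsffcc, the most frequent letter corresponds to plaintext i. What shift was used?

23

The most frequent ciphertext letter is f (appears 7 times).
f is position 5; i is position 8.
Shift = -3≡23.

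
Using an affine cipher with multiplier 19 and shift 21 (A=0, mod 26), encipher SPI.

ZUR

S(18): 19·18+21=363≡25 → Z
P(15): 19·15+21=306≡20 → U
I(8): 19·8+21=173≡17 → R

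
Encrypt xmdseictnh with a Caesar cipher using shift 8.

fulamqkbvp

x(23): 23+8=31≡5 → f
m(12): 12+8=20 → u
d(3): 3+8=11 → l
s(18): 18+8=26≡0 → a
e(4): 4+8=12 → m
i(8): 8+8=16 → q
c(2): 2+8=10 → k
t(19): 19+8=27≡1 → b
n(13): 13+8=21 → v
h(7): 7+8=15 → p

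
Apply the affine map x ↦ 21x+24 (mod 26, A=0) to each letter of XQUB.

X(23): 21·23+24=507≡13 → N
Q(16): 21·16+24=360≡22 → W
U(20): 21·20+24=444≡2 → C
B(1): 21·1+24=45≡19 → T

NWCT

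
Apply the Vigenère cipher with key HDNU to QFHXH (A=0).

Repeat the key across the message: HDNUH
Q(16)+H(7): 23 → X
F(5)+D(3): 8 → I
H(7)+N(13): 20 → U
X(23)+U(20): 43≡17 → R
H(7)+H(7): 14 → O

XIURO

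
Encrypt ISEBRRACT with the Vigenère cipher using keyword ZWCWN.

Repeat the key across the message: ZWCWNZWCW
I(8)+Z(25): 33≡7 → H
S(18)+W(22): 40≡14 → O
E(4)+C(2): 6 → G
B(1)+W(22): 23 → X
R(17)+N(13): 30≡4 → E
R(17)+Z(25): 42≡16 → Q
A(0)+W(22): 22 → W
C(2)+C(2): 4 → E
T(19)+W(22): 41≡15 → P

HOGXEQWEP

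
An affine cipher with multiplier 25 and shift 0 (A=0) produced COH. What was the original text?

YMT

The inverse of 25 mod 26 is 25, since 25·25=625≡1. Apply D(y)=25·(y−0) mod 26:
C(2): 25·(2−0)=50≡24 → Y
O(14): 25·(14−0)=350≡12 → M
H(7): 25·(7−0)=175≡19 → T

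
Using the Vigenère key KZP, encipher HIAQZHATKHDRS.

RHPAYWKSZRCGC

Repeat the key across the message: KZPKZPKZPKZPK
H(7)+K(10): 17 → R
I(8)+Z(25): 33≡7 → H
A(0)+P(15): 15 → P
Q(16)+K(10): 26≡0 → A
Z(25)+Z(25): 50≡24 → Y
H(7)+P(15): 22 → W
A(0)+K(10): 10 → K
T(19)+Z(25): 44≡18 → S
K(10)+P(15): 25 → Z
H(7)+K(10): 17 → R
D(3)+Z(25): 28≡2 → C
R(17)+P(15): 32≡6 → G
S(18)+K(10): 28≡2 → C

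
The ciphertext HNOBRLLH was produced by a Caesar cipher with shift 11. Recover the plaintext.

WCDQGAAW

H(7): 7−11=-4≡22 → W
N(13): 13−11=2 → C
O(14): 14−11=3 → D
B(1): 1−11=-10≡16 → Q
R(17): 17−11=6 → G
L(11): 11−11=0 → A
L(11): 11−11=0 → A
H(7): 7−11=-4≡22 → W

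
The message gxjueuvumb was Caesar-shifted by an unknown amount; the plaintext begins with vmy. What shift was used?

11

From the crib: g(6)−v(21)=-15≡11, so the shift is 11.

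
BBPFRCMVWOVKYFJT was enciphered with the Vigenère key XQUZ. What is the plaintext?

Repeat the key across the ciphertext: XQUZXQUZXQUZXQUZ
B(1)−X(23): -22≡4 → E
B(1)−Q(16): -15≡11 → L
P(15)−U(20): -5≡21 → V
F(5)−Z(25): -20≡6 → G
R(17)−X(23): -6≡20 → U
C(2)−Q(16): -14≡12 → M
M(12)−U(20): -8≡18 → S
V(21)−Z(25): -4≡22 → W
W(22)−X(23): -1≡25 → Z
O(14)−Q(16): -2≡24 → Y
V(21)−U(20): 1 → B
K(10)−Z(25): -15≡11 → L
Y(24)−X(23): 1 → B
F(5)−Q(16): -11≡15 → P
J(9)−U(20): -11≡15 → P
T(19)−Z(25): -6≡20 → U

ELVGUMSWZYBLBPPU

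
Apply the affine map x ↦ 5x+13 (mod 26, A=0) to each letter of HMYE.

H(7): 5·7+13=48≡22 → W
M(12): 5·12+13=73≡21 → V
Y(24): 5·24+13=133≡3 → D
E(4): 5·4+13=33≡7 → H

WVDH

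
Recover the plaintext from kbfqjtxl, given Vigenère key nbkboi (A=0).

Repeat the key across the ciphertext: nbkboinb
k(10)−n(13): -3≡23 → x
b(1)−b(1): 0 → a
f(5)−k(10): -5≡21 → v
q(16)−b(1): 15 → p
j(9)−o(14): -5≡21 → v
t(19)−i(8): 11 → l
x(23)−n(13): 10 → k
l(11)−b(1): 10 → k

xavpvlkk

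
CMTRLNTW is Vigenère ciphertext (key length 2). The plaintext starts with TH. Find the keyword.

Subtract each crib letter from the matching ciphertext letter (mod 26):
C(2)−T(19)=-17≡9 → J
M(12)−H(7)=5 → F

JF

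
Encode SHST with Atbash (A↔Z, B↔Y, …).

HSHG

S(18) → H(7)
H(7) → S(18)
S(18) → H(7)
T(19) → G(6)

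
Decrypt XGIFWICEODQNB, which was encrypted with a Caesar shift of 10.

X(23): 23−10=13 → N
G(6): 6−10=-4≡22 → W
I(8): 8−10=-2≡24 → Y
F(5): 5−10=-5≡21 → V
W(22): 22−10=12 → M
I(8): 8−10=-2≡24 → Y
C(2): 2−10=-8≡18 → S
E(4): 4−10=-6≡20 → U
O(14): 14−10=4 → E
D(3): 3−10=-7≡19 → T
Q(16): 16−10=6 → G
N(13): 13−10=3 → D
B(1): 1−10=-9≡17 → R

NWYVMYSUETGDR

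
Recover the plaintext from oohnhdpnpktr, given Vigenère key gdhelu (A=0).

Repeat the key across the ciphertext: gdhelugdhelu
o(14)−g(6): 8 → i
o(14)−d(3): 11 → l
h(7)−h(7): 0 → a
n(13)−e(4): 9 → j
h(7)−l(11): -4≡22 → w
d(3)−u(20): -17≡9 → j
p(15)−g(6): 9 → j
n(13)−d(3): 10 → k
p(15)−h(7): 8 → i
k(10)−e(4): 6 → g
t(19)−l(11): 8 → i
r(17)−u(20): -3≡23 → x

ilajwjjkigix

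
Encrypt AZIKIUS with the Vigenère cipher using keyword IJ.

IIQTQDA

Repeat the key across the message: IJIJIJI
A(0)+I(8): 8 → I
Z(25)+J(9): 34≡8 → I
I(8)+I(8): 16 → Q
K(10)+J(9): 19 → T
I(8)+I(8): 16 → Q
U(20)+J(9): 29≡3 → D
S(18)+I(8): 26≡0 → A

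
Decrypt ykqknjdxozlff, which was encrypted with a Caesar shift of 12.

y(24): 24−12=12 → m
k(10): 10−12=-2≡24 → y
q(16): 16−12=4 → e
k(10): 10−12=-2≡24 → y
n(13): 13−12=1 → b
j(9): 9−12=-3≡23 → x
d(3): 3−12=-9≡17 → r
x(23): 23−12=11 → l
o(14): 14−12=2 → c
z(25): 25−12=13 → n
l(11): 11−12=-1≡25 → z
f(5): 5−12=-7≡19 → t
f(5): 5−12=-7≡19 → t

myeybxrlcnztt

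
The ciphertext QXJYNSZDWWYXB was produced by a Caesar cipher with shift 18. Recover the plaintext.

Q(16): 16−18=-2≡24 → Y
X(23): 23−18=5 → F
J(9): 9−18=-9≡17 → R
Y(24): 24−18=6 → G
N(13): 13−18=-5≡21 → V
S(18): 18−18=0 → A
Z(25): 25−18=7 → H
D(3): 3−18=-15≡11 → L
W(22): 22−18=4 → E
W(22): 22−18=4 → E
Y(24): 24−18=6 → G
X(23): 23−18=5 → F
B(1): 1−18=-17≡9 → J

YFRGVAHLEEGFJ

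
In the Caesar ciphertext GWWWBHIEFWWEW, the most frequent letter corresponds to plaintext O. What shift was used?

The most frequent ciphertext letter is W (appears 6 times).
W is position 22; O is position 14.
Shift = 8.

8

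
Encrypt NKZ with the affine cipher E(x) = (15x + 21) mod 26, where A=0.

N(13): 15·13+21=216≡8 → I
K(10): 15·10+21=171≡15 → P
Z(25): 15·25+21=396≡6 → G

IPG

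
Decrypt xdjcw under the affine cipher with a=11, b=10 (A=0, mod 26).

nxheu

The inverse of 11 mod 26 is 19, since 11·19=209≡1. Apply D(y)=19·(y−10) mod 26:
x(23): 19·(23−10)=247≡13 → n
d(3): 19·(3−10)=-133≡23 → x
j(9): 19·(9−10)=-19≡7 → h
c(2): 19·(2−10)=-152≡4 → e
w(22): 19·(22−10)=228≡20 → u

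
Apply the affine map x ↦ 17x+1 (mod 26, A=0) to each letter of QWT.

NLM

Q(16): 17·16+1=273≡13 → N
W(22): 17·22+1=375≡11 → L
T(19): 17·19+1=324≡12 → M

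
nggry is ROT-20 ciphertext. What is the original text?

tmmxe

n(13): 13−20=-7≡19 → t
g(6): 6−20=-14≡12 → m
g(6): 6−20=-14≡12 → m
r(17): 17−20=-3≡23 → x
y(24): 24−20=4 → e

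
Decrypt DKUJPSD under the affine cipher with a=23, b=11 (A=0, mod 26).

UJXSQPU

The inverse of 23 mod 26 is 17, since 23·17=391≡1. Apply D(y)=17·(y−11) mod 26:
D(3): 17·(3−11)=-136≡20 → U
K(10): 17·(10−11)=-17≡9 → J
U(20): 17·(20−11)=153≡23 → X
J(9): 17·(9−11)=-34≡18 → S
P(15): 17·(15−11)=68≡16 → Q
S(18): 17·(18−11)=119≡15 → P
D(3): 17·(3−11)=-136≡20 → U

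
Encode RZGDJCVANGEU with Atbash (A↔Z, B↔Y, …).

R(17) → I(8)
Z(25) → A(0)
G(6) → T(19)
D(3) → W(22)
J(9) → Q(16)
C(2) → X(23)
V(21) → E(4)
A(0) → Z(25)
N(13) → M(12)
G(6) → T(19)
E(4) → V(21)
U(20) → F(5)

IATWQXEZMTVF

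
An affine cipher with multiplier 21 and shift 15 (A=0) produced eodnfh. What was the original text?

xvsqcm

The inverse of 21 mod 26 is 5, since 21·5=105≡1. Apply D(y)=5·(y−15) mod 26:
e(4): 5·(4−15)=-55≡23 → x
o(14): 5·(14−15)=-5≡21 → v
d(3): 5·(3−15)=-60≡18 → s
n(13): 5·(13−15)=-10≡16 → q
f(5): 5·(5−15)=-50≡2 → c
h(7): 5·(7−15)=-40≡12 → m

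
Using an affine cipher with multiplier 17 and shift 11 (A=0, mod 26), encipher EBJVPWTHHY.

BCIEGVWAAD

E(4): 17·4+11=79≡1 → B
B(1): 17·1+11=28≡2 → C
J(9): 17·9+11=164≡8 → I
V(21): 17·21+11=368≡4 → E
P(15): 17·15+11=266≡6 → G
W(22): 17·22+11=385≡21 → V
T(19): 17·19+11=334≡22 → W
H(7): 17·7+11=130≡0 → A
H(7): 17·7+11=130≡0 → A
Y(24): 17·24+11=419≡3 → D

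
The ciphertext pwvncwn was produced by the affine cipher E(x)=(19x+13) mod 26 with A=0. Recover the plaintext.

wvkajva

The inverse of 19 mod 26 is 11, since 19·11=209≡1. Apply D(y)=11·(y−13) mod 26:
p(15): 11·(15−13)=22 → w
w(22): 11·(22−13)=99≡21 → v
v(21): 11·(21−13)=88≡10 → k
n(13): 11·(13−13)=0 → a
c(2): 11·(2−13)=-121≡9 → j
w(22): 11·(22−13)=99≡21 → v
n(13): 11·(13−13)=0 → a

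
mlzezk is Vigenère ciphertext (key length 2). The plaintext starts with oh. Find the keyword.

Subtract each crib letter from the matching ciphertext letter (mod 26):
m(12)−o(14)=-2≡24 → y
l(11)−h(7)=4 → e

ye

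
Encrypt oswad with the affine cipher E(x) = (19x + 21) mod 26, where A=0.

o(14): 19·14+21=287≡1 → b
s(18): 19·18+21=363≡25 → z
w(22): 19·22+21=439≡23 → x
a(0): 19·0+21=21 → v
d(3): 19·3+21=78≡0 → a

bzxva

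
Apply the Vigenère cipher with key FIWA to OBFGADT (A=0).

TJBGFLP

Repeat the key across the message: FIWAFIW
O(14)+F(5): 19 → T
B(1)+I(8): 9 → J
F(5)+W(22): 27≡1 → B
G(6)+A(0): 6 → G
A(0)+F(5): 5 → F
D(3)+I(8): 11 → L
T(19)+W(22): 41≡15 → P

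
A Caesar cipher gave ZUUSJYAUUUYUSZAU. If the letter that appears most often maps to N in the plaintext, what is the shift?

7

The most frequent ciphertext letter is U (appears 7 times).
U is position 20; N is position 13.
Shift = 7.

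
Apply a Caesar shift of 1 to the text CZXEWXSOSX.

C(2): 2+1=3 → D
Z(25): 25+1=26≡0 → A
X(23): 23+1=24 → Y
E(4): 4+1=5 → F
W(22): 22+1=23 → X
X(23): 23+1=24 → Y
S(18): 18+1=19 → T
O(14): 14+1=15 → P
S(18): 18+1=19 → T
X(23): 23+1=24 → Y

DAYFXYTPTY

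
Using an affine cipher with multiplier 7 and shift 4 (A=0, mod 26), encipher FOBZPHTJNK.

NYLXFBHPRW

F(5): 7·5+4=39≡13 → N
O(14): 7·14+4=102≡24 → Y
B(1): 7·1+4=11 → L
Z(25): 7·25+4=179≡23 → X
P(15): 7·15+4=109≡5 → F
H(7): 7·7+4=53≡1 → B
T(19): 7·19+4=137≡7 → H
J(9): 7·9+4=67≡15 → P
N(13): 7·13+4=95≡17 → R
K(10): 7·10+4=74≡22 → W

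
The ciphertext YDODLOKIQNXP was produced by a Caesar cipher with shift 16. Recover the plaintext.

INYNVYUSAXHZ

Y(24): 24−16=8 → I
D(3): 3−16=-13≡13 → N
O(14): 14−16=-2≡24 → Y
D(3): 3−16=-13≡13 → N
L(11): 11−16=-5≡21 → V
O(14): 14−16=-2≡24 → Y
K(10): 10−16=-6≡20 → U
I(8): 8−16=-8≡18 → S
Q(16): 16−16=0 → A
N(13): 13−16=-3≡23 → X
X(23): 23−16=7 → H
P(15): 15−16=-1≡25 → Z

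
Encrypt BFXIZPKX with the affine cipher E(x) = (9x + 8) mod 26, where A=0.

RBHCZNUH

B(1): 9·1+8=17 → R
F(5): 9·5+8=53≡1 → B
X(23): 9·23+8=215≡7 → H
I(8): 9·8+8=80≡2 → C
Z(25): 9·25+8=233≡25 → Z
P(15): 9·15+8=143≡13 → N
K(10): 9·10+8=98≡20 → U
X(23): 9·23+8=215≡7 → H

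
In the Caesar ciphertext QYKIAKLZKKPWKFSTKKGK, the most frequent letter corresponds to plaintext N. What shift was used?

23

The most frequent ciphertext letter is K (appears 8 times).
K is position 10; N is position 13.
Shift = -3≡23.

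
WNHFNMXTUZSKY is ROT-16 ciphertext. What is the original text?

W(22): 22−16=6 → G
N(13): 13−16=-3≡23 → X
H(7): 7−16=-9≡17 → R
F(5): 5−16=-11≡15 → P
N(13): 13−16=-3≡23 → X
M(12): 12−16=-4≡22 → W
X(23): 23−16=7 → H
T(19): 19−16=3 → D
U(20): 20−16=4 → E
Z(25): 25−16=9 → J
S(18): 18−16=2 → C
K(10): 10−16=-6≡20 → U
Y(24): 24−16=8 → I

GXRPXWHDEJCUI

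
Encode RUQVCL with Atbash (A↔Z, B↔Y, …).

IFJEXO

R(17) → I(8)
U(20) → F(5)
Q(16) → J(9)
V(21) → E(4)
C(2) → X(23)
L(11) → O(14)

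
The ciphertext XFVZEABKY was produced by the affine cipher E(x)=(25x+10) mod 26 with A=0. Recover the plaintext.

The inverse of 25 mod 26 is 25, since 25·25=625≡1. Apply D(y)=25·(y−10) mod 26:
X(23): 25·(23−10)=325≡13 → N
F(5): 25·(5−10)=-125≡5 → F
V(21): 25·(21−10)=275≡15 → P
Z(25): 25·(25−10)=375≡11 → L
E(4): 25·(4−10)=-150≡6 → G
A(0): 25·(0−10)=-250≡10 → K
B(1): 25·(1−10)=-225≡9 → J
K(10): 25·(10−10)=0 → A
Y(24): 25·(24−10)=350≡12 → M

NFPLGKJAM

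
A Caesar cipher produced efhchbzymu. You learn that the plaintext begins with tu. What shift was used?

From the crib: e(4)−t(19)=-15≡11, so the shift is 11.

11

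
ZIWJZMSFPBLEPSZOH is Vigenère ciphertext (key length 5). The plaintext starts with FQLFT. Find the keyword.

Subtract each crib letter from the matching ciphertext letter (mod 26):
Z(25)−F(5)=20 → U
I(8)−Q(16)=-8≡18 → S
W(22)−L(11)=11 → L
J(9)−F(5)=4 → E
Z(25)−T(19)=6 → G

USLEG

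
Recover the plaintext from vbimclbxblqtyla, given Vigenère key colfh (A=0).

tnxhvjnmweofngt

Repeat the key across the ciphertext: colfhcolfhcolfh
v(21)−c(2): 19 → t
b(1)−o(14): -13≡13 → n
i(8)−l(11): -3≡23 → x
m(12)−f(5): 7 → h
c(2)−h(7): -5≡21 → v
l(11)−c(2): 9 → j
b(1)−o(14): -13≡13 → n
x(23)−l(11): 12 → m
b(1)−f(5): -4≡22 → w
l(11)−h(7): 4 → e
q(16)−c(2): 14 → o
t(19)−o(14): 5 → f
y(24)−l(11): 13 → n
l(11)−f(5): 6 → g
a(0)−h(7): -7≡19 → t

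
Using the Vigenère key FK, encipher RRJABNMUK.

Repeat the key across the message: FKFKFKFKF
R(17)+F(5): 22 → W
R(17)+K(10): 27≡1 → B
J(9)+F(5): 14 → O
A(0)+K(10): 10 → K
B(1)+F(5): 6 → G
N(13)+K(10): 23 → X
M(12)+F(5): 17 → R
U(20)+K(10): 30≡4 → E
K(10)+F(5): 15 → P

WBOKGXREP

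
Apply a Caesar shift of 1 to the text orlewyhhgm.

o(14): 14+1=15 → p
r(17): 17+1=18 → s
l(11): 11+1=12 → m
e(4): 4+1=5 → f
w(22): 22+1=23 → x
y(24): 24+1=25 → z
h(7): 7+1=8 → i
h(7): 7+1=8 → i
g(6): 6+1=7 → h
m(12): 12+1=13 → n

psmfxziihn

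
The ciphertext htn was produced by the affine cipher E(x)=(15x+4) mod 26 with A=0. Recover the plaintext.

The inverse of 15 mod 26 is 7, since 15·7=105≡1. Apply D(y)=7·(y−4) mod 26:
h(7): 7·(7−4)=21 → v
t(19): 7·(19−4)=105≡1 → b
n(13): 7·(13−4)=63≡11 → l

vbl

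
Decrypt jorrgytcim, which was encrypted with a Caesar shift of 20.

j(9): 9−20=-11≡15 → p
o(14): 14−20=-6≡20 → u
r(17): 17−20=-3≡23 → x
r(17): 17−20=-3≡23 → x
g(6): 6−20=-14≡12 → m
y(24): 24−20=4 → e
t(19): 19−20=-1≡25 → z
c(2): 2−20=-18≡8 → i
i(8): 8−20=-12≡14 → o
m(12): 12−20=-8≡18 → s

puxxmezios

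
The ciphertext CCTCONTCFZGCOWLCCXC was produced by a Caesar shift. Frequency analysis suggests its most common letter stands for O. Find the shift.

14

The most frequent ciphertext letter is C (appears 8 times).
C is position 2; O is position 14.
Shift = -12≡14.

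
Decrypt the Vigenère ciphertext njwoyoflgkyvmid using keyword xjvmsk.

qabcgeiclyglpzi

Repeat the key across the ciphertext: xjvmskxjvmskxjv
n(13)−x(23): -10≡16 → q
j(9)−j(9): 0 → a
w(22)−v(21): 1 → b
o(14)−m(12): 2 → c
y(24)−s(18): 6 → g
o(14)−k(10): 4 → e
f(5)−x(23): -18≡8 → i
l(11)−j(9): 2 → c
g(6)−v(21): -15≡11 → l
k(10)−m(12): -2≡24 → y
y(24)−s(18): 6 → g
v(21)−k(10): 11 → l
m(12)−x(23): -11≡15 → p
i(8)−j(9): -1≡25 → z
d(3)−v(21): -18≡8 → i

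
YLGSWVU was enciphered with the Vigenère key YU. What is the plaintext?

ARIYYBW

Repeat the key across the ciphertext: YUYUYUY
Y(24)−Y(24): 0 → A
L(11)−U(20): -9≡17 → R
G(6)−Y(24): -18≡8 → I
S(18)−U(20): -2≡24 → Y
W(22)−Y(24): -2≡24 → Y
V(21)−U(20): 1 → B
U(20)−Y(24): -4≡22 → W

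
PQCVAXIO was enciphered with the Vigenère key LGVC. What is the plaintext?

EKHTPRNM

Repeat the key across the ciphertext: LGVCLGVC
P(15)−L(11): 4 → E
Q(16)−G(6): 10 → K
C(2)−V(21): -19≡7 → H
V(21)−C(2): 19 → T
A(0)−L(11): -11≡15 → P
X(23)−G(6): 17 → R
I(8)−V(21): -13≡13 → N
O(14)−C(2): 12 → M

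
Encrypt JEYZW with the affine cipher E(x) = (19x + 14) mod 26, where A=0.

J(9): 19·9+14=185≡3 → D
E(4): 19·4+14=90≡12 → M
Y(24): 19·24+14=470≡2 → C
Z(25): 19·25+14=489≡21 → V
W(22): 19·22+14=432≡16 → Q

DMCVQ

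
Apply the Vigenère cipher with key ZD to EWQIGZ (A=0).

Repeat the key across the message: ZDZDZD
E(4)+Z(25): 29≡3 → D
W(22)+D(3): 25 → Z
Q(16)+Z(25): 41≡15 → P
I(8)+D(3): 11 → L
G(6)+Z(25): 31≡5 → F
Z(25)+D(3): 28≡2 → C

DZPLFC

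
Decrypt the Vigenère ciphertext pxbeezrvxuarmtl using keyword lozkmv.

Repeat the key across the ciphertext: lozkmvlozkmvloz
p(15)−l(11): 4 → e
x(23)−o(14): 9 → j
b(1)−z(25): -24≡2 → c
e(4)−k(10): -6≡20 → u
e(4)−m(12): -8≡18 → s
z(25)−v(21): 4 → e
r(17)−l(11): 6 → g
v(21)−o(14): 7 → h
x(23)−z(25): -2≡24 → y
u(20)−k(10): 10 → k
a(0)−m(12): -12≡14 → o
r(17)−v(21): -4≡22 → w
m(12)−l(11): 1 → b
t(19)−o(14): 5 → f
l(11)−z(25): -14≡12 → m

ejcuseghykowbfm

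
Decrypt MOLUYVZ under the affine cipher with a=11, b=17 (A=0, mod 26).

The inverse of 11 mod 26 is 19, since 11·19=209≡1. Apply D(y)=19·(y−17) mod 26:
M(12): 19·(12−17)=-95≡9 → J
O(14): 19·(14−17)=-57≡21 → V
L(11): 19·(11−17)=-114≡16 → Q
U(20): 19·(20−17)=57≡5 → F
Y(24): 19·(24−17)=133≡3 → D
V(21): 19·(21−17)=76≡24 → Y
Z(25): 19·(25−17)=152≡22 → W

JVQFDYW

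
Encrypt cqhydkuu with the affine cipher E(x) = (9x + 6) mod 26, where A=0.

yurohsee

c(2): 9·2+6=24 → y
q(16): 9·16+6=150≡20 → u
h(7): 9·7+6=69≡17 → r
y(24): 9·24+6=222≡14 → o
d(3): 9·3+6=33≡7 → h
k(10): 9·10+6=96≡18 → s
u(20): 9·20+6=186≡4 → e
u(20): 9·20+6=186≡4 → e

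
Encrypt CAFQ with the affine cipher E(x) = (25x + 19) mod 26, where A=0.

RTOD

C(2): 25·2+19=69≡17 → R
A(0): 25·0+19=19 → T
F(5): 25·5+19=144≡14 → O
Q(16): 25·16+19=419≡3 → D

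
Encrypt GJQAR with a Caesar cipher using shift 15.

VYFPG

G(6): 6+15=21 → V
J(9): 9+15=24 → Y
Q(16): 16+15=31≡5 → F
A(0): 0+15=15 → P
R(17): 17+15=32≡6 → G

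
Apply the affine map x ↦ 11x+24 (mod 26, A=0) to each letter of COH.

UWX

C(2): 11·2+24=46≡20 → U
O(14): 11·14+24=178≡22 → W
H(7): 11·7+24=101≡23 → X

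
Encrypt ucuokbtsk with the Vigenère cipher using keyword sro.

mtigbpljy

Repeat the key across the message: srosrosro
u(20)+s(18): 38≡12 → m
c(2)+r(17): 19 → t
u(20)+o(14): 34≡8 → i
o(14)+s(18): 32≡6 → g
k(10)+r(17): 27≡1 → b
b(1)+o(14): 15 → p
t(19)+s(18): 37≡11 → l
s(18)+r(17): 35≡9 → j
k(10)+o(14): 24 → y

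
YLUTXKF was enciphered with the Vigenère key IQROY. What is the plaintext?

Repeat the key across the ciphertext: IQROYIQ
Y(24)−I(8): 16 → Q
L(11)−Q(16): -5≡21 → V
U(20)−R(17): 3 → D
T(19)−O(14): 5 → F
X(23)−Y(24): -1≡25 → Z
K(10)−I(8): 2 → C
F(5)−Q(16): -11≡15 → P

QVDFZCP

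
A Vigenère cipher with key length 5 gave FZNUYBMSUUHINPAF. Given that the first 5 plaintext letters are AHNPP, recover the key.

FSAFJ

Subtract each crib letter from the matching ciphertext letter (mod 26):
F(5)−A(0)=5 → F
Z(25)−H(7)=18 → S
N(13)−N(13)=0 → A
U(20)−P(15)=5 → F
Y(24)−P(15)=9 → J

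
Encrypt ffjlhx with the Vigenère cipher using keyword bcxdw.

Repeat the key across the message: bcxdwb
f(5)+b(1): 6 → g
f(5)+c(2): 7 → h
j(9)+x(23): 32≡6 → g
l(11)+d(3): 14 → o
h(7)+w(22): 29≡3 → d
x(23)+b(1): 24 → y

ghgody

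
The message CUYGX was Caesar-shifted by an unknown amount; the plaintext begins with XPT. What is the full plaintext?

XPTBS

From the crib: C(2)−X(23)=-21≡5, so the shift is 5.
Subtract 5 from each ciphertext letter:
C(2): 2−5=-3≡23 → X
U(20): 20−5=15 → P
Y(24): 24−5=19 → T
G(6): 6−5=1 → B
X(23): 23−5=18 → S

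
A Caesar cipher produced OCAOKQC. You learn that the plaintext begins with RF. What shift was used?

From the crib: O(14)−R(17)=-3≡23, so the shift is 23.

23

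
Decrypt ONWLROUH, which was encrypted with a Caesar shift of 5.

JIRGMJPC

O(14): 14−5=9 → J
N(13): 13−5=8 → I
W(22): 22−5=17 → R
L(11): 11−5=6 → G
R(17): 17−5=12 → M
O(14): 14−5=9 → J
U(20): 20−5=15 → P
H(7): 7−5=2 → C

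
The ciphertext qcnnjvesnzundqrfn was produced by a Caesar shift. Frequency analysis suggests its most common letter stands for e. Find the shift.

9

The most frequent ciphertext letter is n (appears 5 times).
n is position 13; e is position 4.
Shift = 9.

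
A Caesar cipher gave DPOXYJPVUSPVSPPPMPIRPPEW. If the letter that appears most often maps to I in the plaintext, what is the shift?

The most frequent ciphertext letter is P (appears 9 times).
P is position 15; I is position 8.
Shift = 7.

7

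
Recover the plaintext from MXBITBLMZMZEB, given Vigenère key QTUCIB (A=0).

WEHGLAVTFKRDL

Repeat the key across the ciphertext: QTUCIBQTUCIBQ
M(12)−Q(16): -4≡22 → W
X(23)−T(19): 4 → E
B(1)−U(20): -19≡7 → H
I(8)−C(2): 6 → G
T(19)−I(8): 11 → L
B(1)−B(1): 0 → A
L(11)−Q(16): -5≡21 → V
M(12)−T(19): -7≡19 → T
Z(25)−U(20): 5 → F
M(12)−C(2): 10 → K
Z(25)−I(8): 17 → R
E(4)−B(1): 3 → D
B(1)−Q(16): -15≡11 → L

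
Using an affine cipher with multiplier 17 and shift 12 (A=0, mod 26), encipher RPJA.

R(17): 17·17+12=301≡15 → P
P(15): 17·15+12=267≡7 → H
J(9): 17·9+12=165≡9 → J
A(0): 17·0+12=12 → M

PHJM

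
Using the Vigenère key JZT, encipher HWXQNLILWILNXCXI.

QVQZMERKPRKGGBQR

Repeat the key across the message: JZTJZTJZTJZTJZTJ
H(7)+J(9): 16 → Q
W(22)+Z(25): 47≡21 → V
X(23)+T(19): 42≡16 → Q
Q(16)+J(9): 25 → Z
N(13)+Z(25): 38≡12 → M
L(11)+T(19): 30≡4 → E
I(8)+J(9): 17 → R
L(11)+Z(25): 36≡10 → K
W(22)+T(19): 41≡15 → P
I(8)+J(9): 17 → R
L(11)+Z(25): 36≡10 → K
N(13)+T(19): 32≡6 → G
X(23)+J(9): 32≡6 → G
C(2)+Z(25): 27≡1 → B
X(23)+T(19): 42≡16 → Q
I(8)+J(9): 17 → R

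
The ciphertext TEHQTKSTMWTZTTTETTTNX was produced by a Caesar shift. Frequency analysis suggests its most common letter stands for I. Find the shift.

The most frequent ciphertext letter is T (appears 10 times).
T is position 19; I is position 8.
Shift = 11.

11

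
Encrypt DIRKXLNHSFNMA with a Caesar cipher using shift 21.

YDMFSGICNAIHV

D(3): 3+21=24 → Y
I(8): 8+21=29≡3 → D
R(17): 17+21=38≡12 → M
K(10): 10+21=31≡5 → F
X(23): 23+21=44≡18 → S
L(11): 11+21=32≡6 → G
N(13): 13+21=34≡8 → I
H(7): 7+21=28≡2 → C
S(18): 18+21=39≡13 → N
F(5): 5+21=26≡0 → A
N(13): 13+21=34≡8 → I
M(12): 12+21=33≡7 → H
A(0): 0+21=21 → V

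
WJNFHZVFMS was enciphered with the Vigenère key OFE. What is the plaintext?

IEJRCVHAIE

Repeat the key across the ciphertext: OFEOFEOFEO
W(22)−O(14): 8 → I
J(9)−F(5): 4 → E
N(13)−E(4): 9 → J
F(5)−O(14): -9≡17 → R
H(7)−F(5): 2 → C
Z(25)−E(4): 21 → V
V(21)−O(14): 7 → H
F(5)−F(5): 0 → A
M(12)−E(4): 8 → I
S(18)−O(14): 4 → E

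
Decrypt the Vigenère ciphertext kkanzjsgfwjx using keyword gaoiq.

ekmfjdssxgdx

Repeat the key across the ciphertext: gaoiqgaoiqga
k(10)−g(6): 4 → e
k(10)−a(0): 10 → k
a(0)−o(14): -14≡12 → m
n(13)−i(8): 5 → f
z(25)−q(16): 9 → j
j(9)−g(6): 3 → d
s(18)−a(0): 18 → s
g(6)−o(14): -8≡18 → s
f(5)−i(8): -3≡23 → x
w(22)−q(16): 6 → g
j(9)−g(6): 3 → d
x(23)−a(0): 23 → x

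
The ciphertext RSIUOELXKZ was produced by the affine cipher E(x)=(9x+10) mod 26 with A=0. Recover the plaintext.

VYUEMIDNAT

The inverse of 9 mod 26 is 3, since 9·3=27≡1. Apply D(y)=3·(y−10) mod 26:
R(17): 3·(17−10)=21 → V
S(18): 3·(18−10)=24 → Y
I(8): 3·(8−10)=-6≡20 → U
U(20): 3·(20−10)=30≡4 → E
O(14): 3·(14−10)=12 → M
E(4): 3·(4−10)=-18≡8 → I
L(11): 3·(11−10)=3 → D
X(23): 3·(23−10)=39≡13 → N
K(10): 3·(10−10)=0 → A
Z(25): 3·(25−10)=45≡19 → T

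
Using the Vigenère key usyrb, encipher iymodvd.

cqkfepv

Repeat the key across the message: usyrbus
i(8)+u(20): 28≡2 → c
y(24)+s(18): 42≡16 → q
m(12)+y(24): 36≡10 → k
o(14)+r(17): 31≡5 → f
d(3)+b(1): 4 → e
v(21)+u(20): 41≡15 → p
d(3)+s(18): 21 → v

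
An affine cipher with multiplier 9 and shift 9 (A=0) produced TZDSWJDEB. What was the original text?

The inverse of 9 mod 26 is 3, since 9·3=27≡1. Apply D(y)=3·(y−9) mod 26:
T(19): 3·(19−9)=30≡4 → E
Z(25): 3·(25−9)=48≡22 → W
D(3): 3·(3−9)=-18≡8 → I
S(18): 3·(18−9)=27≡1 → B
W(22): 3·(22−9)=39≡13 → N
J(9): 3·(9−9)=0 → A
D(3): 3·(3−9)=-18≡8 → I
E(4): 3·(4−9)=-15≡11 → L
B(1): 3·(1−9)=-24≡2 → C

EWIBNAILC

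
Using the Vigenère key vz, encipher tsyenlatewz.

ortdikvszvu

Repeat the key across the message: vzvzvzvzvzv
t(19)+v(21): 40≡14 → o
s(18)+z(25): 43≡17 → r
y(24)+v(21): 45≡19 → t
e(4)+z(25): 29≡3 → d
n(13)+v(21): 34≡8 → i
l(11)+z(25): 36≡10 → k
a(0)+v(21): 21 → v
t(19)+z(25): 44≡18 → s
e(4)+v(21): 25 → z
w(22)+z(25): 47≡21 → v
z(25)+v(21): 46≡20 → u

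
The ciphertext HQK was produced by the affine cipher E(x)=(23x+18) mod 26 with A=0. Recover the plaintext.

VSU

The inverse of 23 mod 26 is 17, since 23·17=391≡1. Apply D(y)=17·(y−18) mod 26:
H(7): 17·(7−18)=-187≡21 → V
Q(16): 17·(16−18)=-34≡18 → S
K(10): 17·(10−18)=-136≡20 → U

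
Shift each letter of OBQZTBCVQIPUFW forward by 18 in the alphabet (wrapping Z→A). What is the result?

O(14): 14+18=32≡6 → G
B(1): 1+18=19 → T
Q(16): 16+18=34≡8 → I
Z(25): 25+18=43≡17 → R
T(19): 19+18=37≡11 → L
B(1): 1+18=19 → T
C(2): 2+18=20 → U
V(21): 21+18=39≡13 → N
Q(16): 16+18=34≡8 → I
I(8): 8+18=26≡0 → A
P(15): 15+18=33≡7 → H
U(20): 20+18=38≡12 → M
F(5): 5+18=23 → X
W(22): 22+18=40≡14 → O

GTIRLTUNIAHMXO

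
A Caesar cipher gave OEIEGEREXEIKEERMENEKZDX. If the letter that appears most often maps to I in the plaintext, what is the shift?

22

The most frequent ciphertext letter is E (appears 9 times).
E is position 4; I is position 8.
Shift = -4≡22.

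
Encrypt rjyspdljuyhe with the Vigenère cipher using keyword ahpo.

rqngpkaxufws

Repeat the key across the message: ahpoahpoahpo
r(17)+a(0): 17 → r
j(9)+h(7): 16 → q
y(24)+p(15): 39≡13 → n
s(18)+o(14): 32≡6 → g
p(15)+a(0): 15 → p
d(3)+h(7): 10 → k
l(11)+p(15): 26≡0 → a
j(9)+o(14): 23 → x
u(20)+a(0): 20 → u
y(24)+h(7): 31≡5 → f
h(7)+p(15): 22 → w
e(4)+o(14): 18 → s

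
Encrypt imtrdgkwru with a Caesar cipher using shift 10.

i(8): 8+10=18 → s
m(12): 12+10=22 → w
t(19): 19+10=29≡3 → d
r(17): 17+10=27≡1 → b
d(3): 3+10=13 → n
g(6): 6+10=16 → q
k(10): 10+10=20 → u
w(22): 22+10=32≡6 → g
r(17): 17+10=27≡1 → b
u(20): 20+10=30≡4 → e

swdbnqugbe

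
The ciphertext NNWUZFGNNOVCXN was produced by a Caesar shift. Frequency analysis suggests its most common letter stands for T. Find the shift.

The most frequent ciphertext letter is N (appears 5 times).
N is position 13; T is position 19.
Shift = -6≡20.

20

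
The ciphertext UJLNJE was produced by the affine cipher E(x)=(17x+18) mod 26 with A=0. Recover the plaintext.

UBVPBQ

The inverse of 17 mod 26 is 23, since 17·23=391≡1. Apply D(y)=23·(y−18) mod 26:
U(20): 23·(20−18)=46≡20 → U
J(9): 23·(9−18)=-207≡1 → B
L(11): 23·(11−18)=-161≡21 → V
N(13): 23·(13−18)=-115≡15 → P
J(9): 23·(9−18)=-207≡1 → B
E(4): 23·(4−18)=-322≡16 → Q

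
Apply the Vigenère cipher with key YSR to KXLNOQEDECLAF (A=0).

Repeat the key across the message: YSRYSRYSRYSRY
K(10)+Y(24): 34≡8 → I
X(23)+S(18): 41≡15 → P
L(11)+R(17): 28≡2 → C
N(13)+Y(24): 37≡11 → L
O(14)+S(18): 32≡6 → G
Q(16)+R(17): 33≡7 → H
E(4)+Y(24): 28≡2 → C
D(3)+S(18): 21 → V
E(4)+R(17): 21 → V
C(2)+Y(24): 26≡0 → A
L(11)+S(18): 29≡3 → D
A(0)+R(17): 17 → R
F(5)+Y(24): 29≡3 → D

IPCLGHCVVADRD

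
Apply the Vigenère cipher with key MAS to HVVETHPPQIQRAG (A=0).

Repeat the key across the message: MASMASMASMASMA
H(7)+M(12): 19 → T
V(21)+A(0): 21 → V
V(21)+S(18): 39≡13 → N
E(4)+M(12): 16 → Q
T(19)+A(0): 19 → T
H(7)+S(18): 25 → Z
P(15)+M(12): 27≡1 → B
P(15)+A(0): 15 → P
Q(16)+S(18): 34≡8 → I
I(8)+M(12): 20 → U
Q(16)+A(0): 16 → Q
R(17)+S(18): 35≡9 → J
A(0)+M(12): 12 → M
G(6)+A(0): 6 → G

TVNQTZBPIUQJMG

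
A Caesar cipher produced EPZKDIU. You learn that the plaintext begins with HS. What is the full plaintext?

HSCNGLX

From the crib: E(4)−H(7)=-3≡23, so the shift is 23.
Subtract 23 from each ciphertext letter:
E(4): 4−23=-19≡7 → H
P(15): 15−23=-8≡18 → S
Z(25): 25−23=2 → C
K(10): 10−23=-13≡13 → N
D(3): 3−23=-20≡6 → G
I(8): 8−23=-15≡11 → L
U(20): 20−23=-3≡23 → X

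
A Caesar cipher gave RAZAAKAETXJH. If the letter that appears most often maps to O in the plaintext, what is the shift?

12

The most frequent ciphertext letter is A (appears 4 times).
A is position 0; O is position 14.
Shift = -14≡12.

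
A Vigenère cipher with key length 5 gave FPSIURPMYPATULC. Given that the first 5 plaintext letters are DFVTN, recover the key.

Subtract each crib letter from the matching ciphertext letter (mod 26):
F(5)−D(3)=2 → C
P(15)−F(5)=10 → K
S(18)−V(21)=-3≡23 → X
I(8)−T(19)=-11≡15 → P
U(20)−N(13)=7 → H

CKXPH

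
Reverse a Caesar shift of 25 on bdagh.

b(1): 1−25=-24≡2 → c
d(3): 3−25=-22≡4 → e
a(0): 0−25=-25≡1 → b
g(6): 6−25=-19≡7 → h
h(7): 7−25=-18≡8 → i

cebhi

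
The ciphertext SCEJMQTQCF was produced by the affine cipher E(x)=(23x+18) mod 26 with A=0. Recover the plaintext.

AOWDCSRSON

The inverse of 23 mod 26 is 17, since 23·17=391≡1. Apply D(y)=17·(y−18) mod 26:
S(18): 17·(18−18)=0 → A
C(2): 17·(2−18)=-272≡14 → O
E(4): 17·(4−18)=-238≡22 → W
J(9): 17·(9−18)=-153≡3 → D
M(12): 17·(12−18)=-102≡2 → C
Q(16): 17·(16−18)=-34≡18 → S
T(19): 17·(19−18)=17 → R
Q(16): 17·(16−18)=-34≡18 → S
C(2): 17·(2−18)=-272≡14 → O
F(5): 17·(5−18)=-221≡13 → N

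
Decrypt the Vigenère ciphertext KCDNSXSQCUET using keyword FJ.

FTYENONHXLZK

Repeat the key across the ciphertext: FJFJFJFJFJFJ
K(10)−F(5): 5 → F
C(2)−J(9): -7≡19 → T
D(3)−F(5): -2≡24 → Y
N(13)−J(9): 4 → E
S(18)−F(5): 13 → N
X(23)−J(9): 14 → O
S(18)−F(5): 13 → N
Q(16)−J(9): 7 → H
C(2)−F(5): -3≡23 → X
U(20)−J(9): 11 → L
E(4)−F(5): -1≡25 → Z
T(19)−J(9): 10 → K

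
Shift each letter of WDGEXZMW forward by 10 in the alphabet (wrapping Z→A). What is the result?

W(22): 22+10=32≡6 → G
D(3): 3+10=13 → N
G(6): 6+10=16 → Q
E(4): 4+10=14 → O
X(23): 23+10=33≡7 → H
Z(25): 25+10=35≡9 → J
M(12): 12+10=22 → W
W(22): 22+10=32≡6 → G

GNQOHJWG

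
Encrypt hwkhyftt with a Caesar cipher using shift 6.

h(7): 7+6=13 → n
w(22): 22+6=28≡2 → c
k(10): 10+6=16 → q
h(7): 7+6=13 → n
y(24): 24+6=30≡4 → e
f(5): 5+6=11 → l
t(19): 19+6=25 → z
t(19): 19+6=25 → z

ncqnelzz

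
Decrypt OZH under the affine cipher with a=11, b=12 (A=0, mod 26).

MNJ

The inverse of 11 mod 26 is 19, since 11·19=209≡1. Apply D(y)=19·(y−12) mod 26:
O(14): 19·(14−12)=38≡12 → M
Z(25): 19·(25−12)=247≡13 → N
H(7): 19·(7−12)=-95≡9 → J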